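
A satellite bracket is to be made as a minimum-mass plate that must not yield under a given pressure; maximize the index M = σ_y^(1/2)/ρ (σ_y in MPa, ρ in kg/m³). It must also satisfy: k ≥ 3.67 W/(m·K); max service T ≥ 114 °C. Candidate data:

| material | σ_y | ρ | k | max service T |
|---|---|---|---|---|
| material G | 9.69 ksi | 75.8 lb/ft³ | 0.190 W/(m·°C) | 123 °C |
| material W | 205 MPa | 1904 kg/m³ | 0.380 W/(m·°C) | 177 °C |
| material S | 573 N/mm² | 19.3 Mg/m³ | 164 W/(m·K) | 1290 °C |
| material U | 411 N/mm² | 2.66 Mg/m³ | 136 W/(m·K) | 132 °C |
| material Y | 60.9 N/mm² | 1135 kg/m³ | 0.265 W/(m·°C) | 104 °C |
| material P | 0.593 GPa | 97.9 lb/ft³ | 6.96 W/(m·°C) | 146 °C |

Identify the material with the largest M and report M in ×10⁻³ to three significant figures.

Screen on constraints: k ≥ 3.67 W/(m·K); max service T ≥ 114 °C. Survivors: material S, material U, material P.
Normalizing units and computing the index:
  material S: σ_y = 573.0 MPa, ρ = 19300 kg/m³
  material U: σ_y = 411.0 MPa, ρ = 2660 kg/m³
  material P: σ_y = 593.0 MPa, ρ = 1568 kg/m³
  material P: M = 15.5×10⁻³
  material U: M = 7.62×10⁻³
  material S: M = 1.24×10⁻³
The maximum is for material P.

material P, M = 15.5×10⁻³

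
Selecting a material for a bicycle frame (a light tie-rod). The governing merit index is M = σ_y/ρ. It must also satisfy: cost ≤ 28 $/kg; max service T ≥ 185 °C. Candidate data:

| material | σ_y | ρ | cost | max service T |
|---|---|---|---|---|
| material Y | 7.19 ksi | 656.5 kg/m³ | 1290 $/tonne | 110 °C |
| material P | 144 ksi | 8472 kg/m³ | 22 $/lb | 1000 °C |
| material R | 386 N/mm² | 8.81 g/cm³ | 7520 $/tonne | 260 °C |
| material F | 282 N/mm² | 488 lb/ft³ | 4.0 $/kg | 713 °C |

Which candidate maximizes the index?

material R

Screen on constraints: cost ≤ 28 $/kg; max service T ≥ 185 °C. Survivors: material R, material F.
Convert each candidate to consistent units, then evaluate M:
  material R: σ_y = 386.0 MPa, ρ = 8810 kg/m³
  material F: σ_y = 282.0 MPa, ρ = 7817 kg/m³
  material R: M = 43.8 kN·m/kg
  material F: M = 36.1 kN·m/kg
Material R ranks first.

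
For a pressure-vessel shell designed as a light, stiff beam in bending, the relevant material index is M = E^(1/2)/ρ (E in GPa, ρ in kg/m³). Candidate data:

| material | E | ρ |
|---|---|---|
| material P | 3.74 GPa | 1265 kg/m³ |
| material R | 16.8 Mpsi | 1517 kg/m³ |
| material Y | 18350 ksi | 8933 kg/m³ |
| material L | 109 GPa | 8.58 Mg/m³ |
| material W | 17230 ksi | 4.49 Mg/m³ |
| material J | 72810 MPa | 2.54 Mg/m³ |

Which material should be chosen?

material R

In SI units:
  material P: E = 3.740 GPa, ρ = 1265 kg/m³
  material R: E = 115.8 GPa, ρ = 1517 kg/m³
  material Y: E = 126.5 GPa, ρ = 8933 kg/m³
  material L: E = 109.0 GPa, ρ = 8580 kg/m³
  material W: E = 118.8 GPa, ρ = 4490 kg/m³
  material J: E = 72.81 GPa, ρ = 2540 kg/m³
  material R: M = 7.09×10⁻³
  material J: M = 3.36×10⁻³
  material W: M = 2.43×10⁻³
  material P: M = 1.53×10⁻³
  material Y: M = 1.26×10⁻³
  material L: M = 1.22×10⁻³
Material R ranks first.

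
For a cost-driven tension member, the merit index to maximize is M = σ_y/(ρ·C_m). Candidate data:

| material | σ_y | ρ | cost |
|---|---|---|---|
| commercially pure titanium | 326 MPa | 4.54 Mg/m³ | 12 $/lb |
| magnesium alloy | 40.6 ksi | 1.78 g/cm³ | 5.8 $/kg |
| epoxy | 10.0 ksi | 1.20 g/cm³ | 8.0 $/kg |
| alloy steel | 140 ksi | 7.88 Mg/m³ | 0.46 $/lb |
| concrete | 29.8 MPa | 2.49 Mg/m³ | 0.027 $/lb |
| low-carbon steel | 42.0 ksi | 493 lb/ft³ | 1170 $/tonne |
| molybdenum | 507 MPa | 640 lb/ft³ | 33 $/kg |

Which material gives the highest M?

concrete

Normalizing units and computing the index:
  commercially pure titanium: σ_y = 326.0 MPa, ρ = 4540 kg/m³, cost = 26.46 $/kg
  magnesium alloy: σ_y = 279.9 MPa, ρ = 1780 kg/m³, cost = 5.800 $/kg
  epoxy: σ_y = 68.95 MPa, ρ = 1200 kg/m³, cost = 8.000 $/kg
  alloy steel: σ_y = 965.3 MPa, ρ = 7880 kg/m³, cost = 1.014 $/kg
  concrete: σ_y = 29.80 MPa, ρ = 2490 kg/m³, cost = 0.05952 $/kg
  low-carbon steel: σ_y = 289.6 MPa, ρ = 7897 kg/m³, cost = 1.170 $/kg
  molybdenum: σ_y = 507.0 MPa, ρ = 10250 kg/m³, cost = 33.00 $/kg
  concrete: M = 201 kN·m per $
  alloy steel: M = 121 kN·m per $
  low-carbon steel: M = 31.3 kN·m per $
  magnesium alloy: M = 27.1 kN·m per $
  epoxy: M = 7.18 kN·m per $
  commercially pure titanium: M = 2.71 kN·m per $
  molybdenum: M = 1.50 kN·m per $
Concrete ranks first.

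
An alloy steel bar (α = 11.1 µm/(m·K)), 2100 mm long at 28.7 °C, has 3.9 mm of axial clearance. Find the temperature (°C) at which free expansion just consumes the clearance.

196 °C

α·L₀·ΔT = 3.9 mm ⇒ ΔT = 3.9 / (11.1×10⁻⁶ × 2100.0) = 167.3 K.
T = 28.7 + 167.3 = 196.0 °C.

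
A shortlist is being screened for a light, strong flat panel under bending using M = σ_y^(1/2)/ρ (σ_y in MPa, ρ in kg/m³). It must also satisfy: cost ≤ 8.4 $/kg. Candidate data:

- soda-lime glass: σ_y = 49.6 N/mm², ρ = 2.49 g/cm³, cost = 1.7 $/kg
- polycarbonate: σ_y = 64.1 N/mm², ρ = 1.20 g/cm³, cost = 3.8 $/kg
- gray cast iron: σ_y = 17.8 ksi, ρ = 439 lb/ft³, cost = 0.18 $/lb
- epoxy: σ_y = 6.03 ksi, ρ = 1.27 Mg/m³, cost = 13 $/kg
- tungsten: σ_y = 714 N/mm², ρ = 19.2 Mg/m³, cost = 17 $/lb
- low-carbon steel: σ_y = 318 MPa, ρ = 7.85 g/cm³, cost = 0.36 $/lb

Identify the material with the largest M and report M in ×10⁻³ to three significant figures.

Screen on constraints: cost ≤ 8.4 $/kg. Survivors: soda-lime glass, polycarbonate, gray cast iron, low-carbon steel.
Normalizing units and computing the index:
  soda-lime glass: σ_y = 49.60 MPa, ρ = 2490 kg/m³
  polycarbonate: σ_y = 64.10 MPa, ρ = 1200 kg/m³
  gray cast iron: σ_y = 122.7 MPa, ρ = 7032 kg/m³
  low-carbon steel: σ_y = 318.0 MPa, ρ = 7850 kg/m³
  polycarbonate: M = 6.67×10⁻³
  soda-lime glass: M = 2.83×10⁻³
  low-carbon steel: M = 2.27×10⁻³
  gray cast iron: M = 1.58×10⁻³
Polycarbonate ranks first.

polycarbonate, M = 6.67×10⁻³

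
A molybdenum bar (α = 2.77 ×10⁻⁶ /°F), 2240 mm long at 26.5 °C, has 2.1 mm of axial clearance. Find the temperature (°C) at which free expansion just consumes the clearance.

215 °C

α = 2.77×10⁻⁶/°F × 9/5 = 4.99×10⁻⁶/K.
α·L₀·ΔT = 2.1 mm ⇒ ΔT = 2.1 / (4.99×10⁻⁶ × 2240.0) = 188.0 K.
T = 26.5 + 188.0 = 214.5 °C.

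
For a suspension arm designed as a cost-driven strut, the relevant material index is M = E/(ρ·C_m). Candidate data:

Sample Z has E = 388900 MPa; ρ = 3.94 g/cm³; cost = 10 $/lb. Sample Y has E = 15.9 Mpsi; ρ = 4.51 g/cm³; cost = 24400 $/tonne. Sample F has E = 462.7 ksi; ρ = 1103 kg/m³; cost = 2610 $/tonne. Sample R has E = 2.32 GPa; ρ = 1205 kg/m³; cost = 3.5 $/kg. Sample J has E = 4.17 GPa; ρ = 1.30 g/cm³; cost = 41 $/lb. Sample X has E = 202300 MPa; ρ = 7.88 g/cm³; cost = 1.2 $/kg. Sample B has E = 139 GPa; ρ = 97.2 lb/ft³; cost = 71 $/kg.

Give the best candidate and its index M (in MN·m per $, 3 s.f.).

sample X, M = 21.4 MN·m per $

After converting to SI:
  sample Z: E = 388.9 GPa, ρ = 3940 kg/m³, cost = 22.05 $/kg
  sample Y: E = 109.6 GPa, ρ = 4510 kg/m³, cost = 24.40 $/kg
  sample F: E = 3.190 GPa, ρ = 1103 kg/m³, cost = 2.610 $/kg
  sample R: E = 2.320 GPa, ρ = 1205 kg/m³, cost = 3.500 $/kg
  sample J: E = 4.170 GPa, ρ = 1300 kg/m³, cost = 90.39 $/kg
  sample X: E = 202.3 GPa, ρ = 7880 kg/m³, cost = 1.200 $/kg
  sample B: E = 139.0 GPa, ρ = 1557 kg/m³, cost = 71.00 $/kg
  sample X: M = 21.4 MN·m per $
  sample Z: M = 4.48 MN·m per $
  sample B: M = 1.26 MN·m per $
  sample F: M = 1.11 MN·m per $
  sample Y: M = 0.996 MN·m per $
  sample R: M = 0.550 MN·m per $
  sample J: M = 0.0355 MN·m per $
Sample X ranks first.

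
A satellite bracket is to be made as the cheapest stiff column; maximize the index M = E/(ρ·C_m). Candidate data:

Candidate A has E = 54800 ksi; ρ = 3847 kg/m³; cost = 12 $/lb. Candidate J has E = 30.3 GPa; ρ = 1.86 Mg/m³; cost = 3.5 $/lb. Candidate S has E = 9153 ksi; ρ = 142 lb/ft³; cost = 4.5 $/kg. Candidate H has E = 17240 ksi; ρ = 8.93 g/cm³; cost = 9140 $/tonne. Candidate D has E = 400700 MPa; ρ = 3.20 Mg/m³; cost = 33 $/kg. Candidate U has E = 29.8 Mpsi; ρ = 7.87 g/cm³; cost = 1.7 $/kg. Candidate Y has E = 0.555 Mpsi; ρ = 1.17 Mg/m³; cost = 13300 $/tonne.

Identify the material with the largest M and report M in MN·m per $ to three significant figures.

Convert each candidate to consistent units, then evaluate M:
  candidate A: E = 377.8 GPa, ρ = 3847 kg/m³, cost = 26.46 $/kg
  candidate J: E = 30.30 GPa, ρ = 1860 kg/m³, cost = 7.716 $/kg
  candidate S: E = 63.11 GPa, ρ = 2275 kg/m³, cost = 4.500 $/kg
  candidate H: E = 118.9 GPa, ρ = 8930 kg/m³, cost = 9.140 $/kg
  candidate D: E = 400.7 GPa, ρ = 3200 kg/m³, cost = 33.00 $/kg
  candidate U: E = 205.5 GPa, ρ = 7870 kg/m³, cost = 1.700 $/kg
  candidate Y: E = 3.827 GPa, ρ = 1170 kg/m³, cost = 13.30 $/kg
  candidate U: M = 15.4 MN·m per $
  candidate S: M = 6.17 MN·m per $
  candidate D: M = 3.79 MN·m per $
  candidate A: M = 3.71 MN·m per $
  candidate J: M = 2.11 MN·m per $
  candidate H: M = 1.46 MN·m per $
  candidate Y: M = 0.246 MN·m per $
Highest index: candidate U.

candidate U, M = 15.4 MN·m per $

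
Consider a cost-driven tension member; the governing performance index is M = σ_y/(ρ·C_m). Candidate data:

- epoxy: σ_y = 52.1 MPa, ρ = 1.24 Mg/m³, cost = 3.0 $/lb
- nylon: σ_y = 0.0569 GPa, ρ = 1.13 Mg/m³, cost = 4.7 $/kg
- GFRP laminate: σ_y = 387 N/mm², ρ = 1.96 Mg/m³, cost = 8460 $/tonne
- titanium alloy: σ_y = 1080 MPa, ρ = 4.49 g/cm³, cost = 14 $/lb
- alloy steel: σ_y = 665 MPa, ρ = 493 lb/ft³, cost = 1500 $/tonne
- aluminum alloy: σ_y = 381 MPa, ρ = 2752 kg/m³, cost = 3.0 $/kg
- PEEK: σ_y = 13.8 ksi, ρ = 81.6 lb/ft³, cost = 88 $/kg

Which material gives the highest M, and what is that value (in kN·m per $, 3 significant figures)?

Normalizing units and computing the index:
  epoxy: σ_y = 52.10 MPa, ρ = 1240 kg/m³, cost = 6.614 $/kg
  nylon: σ_y = 56.90 MPa, ρ = 1130 kg/m³, cost = 4.700 $/kg
  GFRP laminate: σ_y = 387.0 MPa, ρ = 1960 kg/m³, cost = 8.460 $/kg
  titanium alloy: σ_y = 1080 MPa, ρ = 4490 kg/m³, cost = 30.86 $/kg
  alloy steel: σ_y = 665.0 MPa, ρ = 7897 kg/m³, cost = 1.500 $/kg
  aluminum alloy: σ_y = 381.0 MPa, ρ = 2752 kg/m³, cost = 3.000 $/kg
  PEEK: σ_y = 95.15 MPa, ρ = 1307 kg/m³, cost = 88.00 $/kg
  alloy steel: M = 56.1 kN·m per $
  aluminum alloy: M = 46.1 kN·m per $
  GFRP laminate: M = 23.3 kN·m per $
  nylon: M = 10.7 kN·m per $
  titanium alloy: M = 7.79 kN·m per $
  epoxy: M = 6.35 kN·m per $
  PEEK: M = 0.827 kN·m per $
Highest index: alloy steel.

alloy steel, M = 56.1 kN·m per $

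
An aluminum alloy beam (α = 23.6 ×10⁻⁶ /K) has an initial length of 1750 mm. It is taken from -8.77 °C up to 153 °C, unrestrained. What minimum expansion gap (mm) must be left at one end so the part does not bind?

6.68 mm

ΔT = 153 − (-8.77) = 161.8 K.
ΔL = α·L₀·ΔT = 23.6×10⁻⁶ × 1750 mm × 161.8 K = 6.68 mm.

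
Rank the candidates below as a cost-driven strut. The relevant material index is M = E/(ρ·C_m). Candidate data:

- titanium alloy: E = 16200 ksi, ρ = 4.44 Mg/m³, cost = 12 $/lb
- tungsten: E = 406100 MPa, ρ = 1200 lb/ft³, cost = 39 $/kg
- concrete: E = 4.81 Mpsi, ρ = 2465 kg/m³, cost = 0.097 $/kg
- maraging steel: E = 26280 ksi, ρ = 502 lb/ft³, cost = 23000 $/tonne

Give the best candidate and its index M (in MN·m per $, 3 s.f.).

Convert each candidate to consistent units, then evaluate M:
  titanium alloy: E = 111.7 GPa, ρ = 4440 kg/m³, cost = 26.46 $/kg
  tungsten: E = 406.1 GPa, ρ = 19220 kg/m³, cost = 39.00 $/kg
  concrete: E = 33.16 GPa, ρ = 2465 kg/m³, cost = 0.09700 $/kg
  maraging steel: E = 181.2 GPa, ρ = 8041 kg/m³, cost = 23.00 $/kg
  concrete: M = 139 MN·m per $
  maraging steel: M = 0.980 MN·m per $
  titanium alloy: M = 0.951 MN·m per $
  tungsten: M = 0.542 MN·m per $
The maximum is for concrete.

concrete, M = 139 MN·m per $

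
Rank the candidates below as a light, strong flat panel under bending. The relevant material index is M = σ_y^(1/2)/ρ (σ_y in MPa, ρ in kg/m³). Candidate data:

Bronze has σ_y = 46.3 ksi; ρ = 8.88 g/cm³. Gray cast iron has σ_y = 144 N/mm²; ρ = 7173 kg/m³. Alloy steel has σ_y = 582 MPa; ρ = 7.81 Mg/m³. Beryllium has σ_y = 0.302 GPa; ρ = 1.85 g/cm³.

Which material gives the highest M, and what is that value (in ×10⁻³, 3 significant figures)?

Convert each candidate to consistent units, then evaluate M:
  bronze: σ_y = 319.2 MPa, ρ = 8880 kg/m³
  gray cast iron: σ_y = 144.0 MPa, ρ = 7173 kg/m³
  alloy steel: σ_y = 582.0 MPa, ρ = 7810 kg/m³
  beryllium: σ_y = 302.0 MPa, ρ = 1850 kg/m³
  beryllium: M = 9.39×10⁻³
  alloy steel: M = 3.09×10⁻³
  bronze: M = 2.01×10⁻³
  gray cast iron: M = 1.67×10⁻³
Beryllium has the largest M.

beryllium, M = 9.39×10⁻³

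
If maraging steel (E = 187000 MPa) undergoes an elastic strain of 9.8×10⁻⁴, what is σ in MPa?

183 MPa

E = 187000 MPa = 187.0 GPa.
σ = E·ε = 187000 MPa × 9.8×10⁻⁴ = 183 MPa.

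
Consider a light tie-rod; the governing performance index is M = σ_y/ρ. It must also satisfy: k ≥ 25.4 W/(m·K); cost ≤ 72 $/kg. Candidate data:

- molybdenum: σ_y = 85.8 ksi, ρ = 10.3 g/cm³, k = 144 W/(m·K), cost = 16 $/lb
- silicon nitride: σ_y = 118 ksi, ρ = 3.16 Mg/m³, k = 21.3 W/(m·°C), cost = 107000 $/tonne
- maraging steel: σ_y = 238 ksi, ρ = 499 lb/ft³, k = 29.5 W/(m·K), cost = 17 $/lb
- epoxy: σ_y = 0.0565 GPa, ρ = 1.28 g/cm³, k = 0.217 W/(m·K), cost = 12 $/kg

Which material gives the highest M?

Screen on constraints: k ≥ 25.4 W/(m·K); cost ≤ 72 $/kg. Survivors: molybdenum, maraging steel.
After converting to SI:
  molybdenum: σ_y = 591.6 MPa, ρ = 10300 kg/m³
  maraging steel: σ_y = 1641 MPa, ρ = 7993 kg/m³
  maraging steel: M = 205 kN·m/kg
  molybdenum: M = 57.4 kN·m/kg
Maraging steel has the largest M.

maraging steel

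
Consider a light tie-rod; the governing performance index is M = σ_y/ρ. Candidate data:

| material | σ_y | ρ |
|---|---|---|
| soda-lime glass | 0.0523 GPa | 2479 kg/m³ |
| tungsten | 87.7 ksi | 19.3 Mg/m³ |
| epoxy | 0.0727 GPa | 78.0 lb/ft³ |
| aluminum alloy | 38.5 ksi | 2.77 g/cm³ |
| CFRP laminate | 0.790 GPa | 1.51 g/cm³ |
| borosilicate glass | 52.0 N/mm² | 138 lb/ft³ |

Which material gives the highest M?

CFRP laminate

Putting every candidate on a common basis:
  soda-lime glass: σ_y = 52.30 MPa, ρ = 2479 kg/m³
  tungsten: σ_y = 604.7 MPa, ρ = 19300 kg/m³
  epoxy: σ_y = 72.70 MPa, ρ = 1249 kg/m³
  aluminum alloy: σ_y = 265.4 MPa, ρ = 2770 kg/m³
  CFRP laminate: σ_y = 790.0 MPa, ρ = 1510 kg/m³
  borosilicate glass: σ_y = 52.00 MPa, ρ = 2211 kg/m³
  CFRP laminate: M = 523 kN·m/kg
  aluminum alloy: M = 95.8 kN·m/kg
  epoxy: M = 58.2 kN·m/kg
  tungsten: M = 31.3 kN·m/kg
  borosilicate glass: M = 23.5 kN·m/kg
  soda-lime glass: M = 21.1 kN·m/kg
The maximum is for CFRP laminate.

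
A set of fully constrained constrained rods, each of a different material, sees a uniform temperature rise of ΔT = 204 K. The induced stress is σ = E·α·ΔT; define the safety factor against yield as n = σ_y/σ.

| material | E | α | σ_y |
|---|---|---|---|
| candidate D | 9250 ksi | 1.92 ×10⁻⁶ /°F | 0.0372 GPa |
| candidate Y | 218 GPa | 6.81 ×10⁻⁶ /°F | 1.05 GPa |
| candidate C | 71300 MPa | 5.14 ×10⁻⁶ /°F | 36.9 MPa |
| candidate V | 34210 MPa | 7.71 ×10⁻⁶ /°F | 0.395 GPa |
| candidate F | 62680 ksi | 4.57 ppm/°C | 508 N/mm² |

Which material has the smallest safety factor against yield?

candidate C

With everything in SI (GPa, ×10⁻⁶/K, MPa):
  candidate D: E = 63.78, α = 3.46, σ_y = 37.20 → σ = 45.0 MPa, n = 0.827
  candidate Y: E = 218.0, α = 12.3, σ_y = 1050 → σ = 545 MPa, n = 1.93
  candidate C: E = 71.30, α = 9.25, σ_y = 36.90 → σ = 135 MPa, n = 0.274
  candidate V: E = 34.21, α = 13.9, σ_y = 395.0 → σ = 96.9 MPa, n = 4.08
  candidate F: E = 432.2, α = 4.57, σ_y = 508.0 → σ = 403 MPa, n = 1.26
Smallest n: candidate C with n = 0.274.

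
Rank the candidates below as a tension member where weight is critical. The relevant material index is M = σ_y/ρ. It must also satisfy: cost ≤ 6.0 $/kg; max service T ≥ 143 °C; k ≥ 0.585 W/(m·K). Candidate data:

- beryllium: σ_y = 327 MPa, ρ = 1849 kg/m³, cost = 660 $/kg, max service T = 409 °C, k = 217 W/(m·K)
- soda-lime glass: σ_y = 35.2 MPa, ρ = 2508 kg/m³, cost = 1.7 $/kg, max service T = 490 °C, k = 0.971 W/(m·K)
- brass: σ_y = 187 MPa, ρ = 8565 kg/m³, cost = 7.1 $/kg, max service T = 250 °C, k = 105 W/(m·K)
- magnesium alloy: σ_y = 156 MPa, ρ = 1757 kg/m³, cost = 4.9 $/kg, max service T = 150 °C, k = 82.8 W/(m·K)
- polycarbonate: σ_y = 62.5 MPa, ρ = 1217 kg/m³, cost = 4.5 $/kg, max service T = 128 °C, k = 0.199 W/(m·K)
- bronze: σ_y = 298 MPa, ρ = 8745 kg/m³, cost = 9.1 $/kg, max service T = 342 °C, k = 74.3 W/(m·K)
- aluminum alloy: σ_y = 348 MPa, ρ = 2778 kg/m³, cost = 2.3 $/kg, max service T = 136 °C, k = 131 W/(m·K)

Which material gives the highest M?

Screen on constraints: cost ≤ 6.0 $/kg; max service T ≥ 143 °C; k ≥ 0.585 W/(m·K). Survivors: soda-lime glass, magnesium alloy.
Computing M directly (units already consistent):
  magnesium alloy: M = 88.8 kN·m/kg
  soda-lime glass: M = 14.0 kN·m/kg
Magnesium alloy ranks first.

magnesium alloy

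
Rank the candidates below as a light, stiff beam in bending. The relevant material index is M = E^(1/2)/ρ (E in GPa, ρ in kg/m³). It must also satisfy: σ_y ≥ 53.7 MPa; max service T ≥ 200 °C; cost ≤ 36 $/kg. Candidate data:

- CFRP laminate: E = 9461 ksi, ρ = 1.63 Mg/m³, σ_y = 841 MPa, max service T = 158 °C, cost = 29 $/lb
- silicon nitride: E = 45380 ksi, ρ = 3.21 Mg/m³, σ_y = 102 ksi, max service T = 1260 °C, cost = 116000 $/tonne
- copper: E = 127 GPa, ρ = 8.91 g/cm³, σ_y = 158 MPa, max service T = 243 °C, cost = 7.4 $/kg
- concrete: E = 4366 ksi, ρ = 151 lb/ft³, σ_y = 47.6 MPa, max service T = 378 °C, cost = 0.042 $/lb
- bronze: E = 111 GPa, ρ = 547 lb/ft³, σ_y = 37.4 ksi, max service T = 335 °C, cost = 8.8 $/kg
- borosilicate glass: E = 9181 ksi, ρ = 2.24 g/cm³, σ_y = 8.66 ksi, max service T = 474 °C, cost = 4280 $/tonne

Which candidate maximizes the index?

borosilicate glass

Screen on constraints: σ_y ≥ 53.7 MPa; max service T ≥ 200 °C; cost ≤ 36 $/kg. Survivors: copper, bronze, borosilicate glass.
Convert each candidate to consistent units, then evaluate M:
  copper: E = 127.0 GPa, ρ = 8910 kg/m³
  bronze: E = 111.0 GPa, ρ = 8762 kg/m³
  borosilicate glass: E = 63.30 GPa, ρ = 2240 kg/m³
  borosilicate glass: M = 3.55×10⁻³
  copper: M = 1.26×10⁻³
  bronze: M = 1.20×10⁻³
The maximum is for borosilicate glass.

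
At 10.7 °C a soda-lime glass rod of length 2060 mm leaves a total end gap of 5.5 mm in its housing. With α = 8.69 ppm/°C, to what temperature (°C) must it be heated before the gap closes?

α·L₀·ΔT = 5.5 mm ⇒ ΔT = 5.5 / (8.69×10⁻⁶ × 2060.0) = 307.2 K.
T = 10.7 + 307.2 = 317.9 °C.

318 °C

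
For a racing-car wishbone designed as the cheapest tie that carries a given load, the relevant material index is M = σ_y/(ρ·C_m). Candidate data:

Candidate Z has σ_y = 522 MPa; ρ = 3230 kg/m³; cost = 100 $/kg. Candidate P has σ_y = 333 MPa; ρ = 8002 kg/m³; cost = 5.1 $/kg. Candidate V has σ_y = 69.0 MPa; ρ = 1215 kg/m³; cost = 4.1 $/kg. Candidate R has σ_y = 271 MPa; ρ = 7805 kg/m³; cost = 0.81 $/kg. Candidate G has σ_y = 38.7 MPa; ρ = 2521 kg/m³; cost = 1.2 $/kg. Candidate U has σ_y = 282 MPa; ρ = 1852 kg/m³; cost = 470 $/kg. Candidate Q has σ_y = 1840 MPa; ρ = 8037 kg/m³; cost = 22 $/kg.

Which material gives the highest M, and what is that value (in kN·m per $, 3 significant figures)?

Evaluate M for each candidate:
  candidate R: M = 42.9 kN·m per $
  candidate V: M = 13.9 kN·m per $
  candidate G: M = 12.8 kN·m per $
  candidate Q: M = 10.4 kN·m per $
  candidate P: M = 8.16 kN·m per $
  candidate Z: M = 1.62 kN·m per $
  candidate U: M = 0.324 kN·m per $
Candidate R has the largest M.

candidate R, M = 42.9 kN·m per $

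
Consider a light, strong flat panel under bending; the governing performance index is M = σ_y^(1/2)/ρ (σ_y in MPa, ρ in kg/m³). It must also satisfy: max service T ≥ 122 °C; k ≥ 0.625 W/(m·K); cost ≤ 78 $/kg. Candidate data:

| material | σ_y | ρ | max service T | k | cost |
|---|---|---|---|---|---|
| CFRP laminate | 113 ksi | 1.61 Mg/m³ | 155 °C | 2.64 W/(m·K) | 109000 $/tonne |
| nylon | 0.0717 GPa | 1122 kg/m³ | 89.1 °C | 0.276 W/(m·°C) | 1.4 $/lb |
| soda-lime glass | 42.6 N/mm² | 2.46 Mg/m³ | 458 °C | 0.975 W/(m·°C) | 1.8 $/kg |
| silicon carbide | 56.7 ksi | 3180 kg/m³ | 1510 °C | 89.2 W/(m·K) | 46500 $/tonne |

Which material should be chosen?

silicon carbide

Screen on constraints: max service T ≥ 122 °C; k ≥ 0.625 W/(m·K); cost ≤ 78 $/kg. Survivors: soda-lime glass, silicon carbide.
After converting to SI:
  soda-lime glass: σ_y = 42.60 MPa, ρ = 2460 kg/m³
  silicon carbide: σ_y = 390.9 MPa, ρ = 3180 kg/m³
  silicon carbide: M = 6.22×10⁻³
  soda-lime glass: M = 2.65×10⁻³
The maximum is for silicon carbide.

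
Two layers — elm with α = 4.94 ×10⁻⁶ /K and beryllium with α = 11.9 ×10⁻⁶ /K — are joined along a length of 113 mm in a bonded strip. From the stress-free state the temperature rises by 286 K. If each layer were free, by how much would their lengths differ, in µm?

Δα = |4.94 − 11.9|×10⁻⁶/K = 6.96×10⁻⁶/K.
ΔL_mismatch = Δα·L·ΔT = 6.96×10⁻⁶ × 113.0 mm × 286.0 K = 225 µm.

225 µm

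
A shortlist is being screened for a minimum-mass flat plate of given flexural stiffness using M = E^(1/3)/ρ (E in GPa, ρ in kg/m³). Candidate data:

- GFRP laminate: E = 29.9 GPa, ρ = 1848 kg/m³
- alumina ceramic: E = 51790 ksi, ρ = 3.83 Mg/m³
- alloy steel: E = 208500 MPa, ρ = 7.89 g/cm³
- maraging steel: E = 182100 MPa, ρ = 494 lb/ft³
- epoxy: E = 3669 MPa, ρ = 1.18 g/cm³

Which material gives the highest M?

alumina ceramic

Convert each candidate to consistent units, then evaluate M:
  GFRP laminate: E = 29.90 GPa, ρ = 1848 kg/m³
  alumina ceramic: E = 357.1 GPa, ρ = 3830 kg/m³
  alloy steel: E = 208.5 GPa, ρ = 7890 kg/m³
  maraging steel: E = 182.1 GPa, ρ = 7913 kg/m³
  epoxy: E = 3.669 GPa, ρ = 1180 kg/m³
  alumina ceramic: M = 1.85×10⁻³
  GFRP laminate: M = 1.68×10⁻³
  epoxy: M = 1.31×10⁻³
  alloy steel: M = 0.752×10⁻³
  maraging steel: M = 0.716×10⁻³
Highest index: alumina ceramic.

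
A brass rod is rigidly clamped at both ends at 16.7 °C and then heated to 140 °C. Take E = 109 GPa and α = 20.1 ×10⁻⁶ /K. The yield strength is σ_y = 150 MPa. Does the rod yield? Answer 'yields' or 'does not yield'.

ΔT = 123.3 K. Constrained thermal stress σ = E·α·ΔT = 109.0×10³ MPa × 20.1×10⁻⁶ × 123.3 = 270 MPa (compressive).
Compare to σ_y = 150 MPa: σ ≥ σ_y, so it yields.

yields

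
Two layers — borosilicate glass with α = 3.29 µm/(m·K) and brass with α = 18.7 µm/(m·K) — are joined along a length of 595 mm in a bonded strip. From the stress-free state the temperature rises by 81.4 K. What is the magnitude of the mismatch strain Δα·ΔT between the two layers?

1.25×10⁻³

Δα = |3.29 − 18.7|×10⁻⁶/K = 15.4×10⁻⁶/K.
Mismatch strain = Δα·ΔT = 15.4×10⁻⁶ × 81.4 = 1.25×10⁻³.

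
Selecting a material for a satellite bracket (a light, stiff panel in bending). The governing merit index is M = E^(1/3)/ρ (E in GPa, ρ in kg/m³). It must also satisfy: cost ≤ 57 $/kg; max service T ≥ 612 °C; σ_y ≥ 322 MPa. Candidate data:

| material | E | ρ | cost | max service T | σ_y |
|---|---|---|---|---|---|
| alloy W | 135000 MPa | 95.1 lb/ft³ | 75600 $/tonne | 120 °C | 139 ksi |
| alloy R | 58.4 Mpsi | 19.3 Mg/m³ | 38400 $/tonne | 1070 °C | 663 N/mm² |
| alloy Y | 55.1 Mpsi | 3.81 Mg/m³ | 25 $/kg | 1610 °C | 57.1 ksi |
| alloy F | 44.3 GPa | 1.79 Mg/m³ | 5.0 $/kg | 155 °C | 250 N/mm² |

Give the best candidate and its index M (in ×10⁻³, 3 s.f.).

Screen on constraints: cost ≤ 57 $/kg; max service T ≥ 612 °C; σ_y ≥ 322 MPa. Survivors: alloy R, alloy Y.
In SI units:
  alloy R: E = 402.7 GPa, ρ = 19300 kg/m³
  alloy Y: E = 379.9 GPa, ρ = 3810 kg/m³
  alloy Y: M = 1.90×10⁻³
  alloy R: M = 0.383×10⁻³
Highest index: alloy Y.

alloy Y, M = 1.90×10⁻³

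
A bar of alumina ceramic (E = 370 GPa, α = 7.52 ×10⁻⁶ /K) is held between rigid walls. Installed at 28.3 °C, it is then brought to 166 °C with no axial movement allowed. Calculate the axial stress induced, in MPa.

ΔT = 137.7 K. Constrained thermal stress σ = E·α·ΔT = 370.0×10³ MPa × 7.52×10⁻⁶ × 137.7 = 383 MPa (compressive).

383 MPa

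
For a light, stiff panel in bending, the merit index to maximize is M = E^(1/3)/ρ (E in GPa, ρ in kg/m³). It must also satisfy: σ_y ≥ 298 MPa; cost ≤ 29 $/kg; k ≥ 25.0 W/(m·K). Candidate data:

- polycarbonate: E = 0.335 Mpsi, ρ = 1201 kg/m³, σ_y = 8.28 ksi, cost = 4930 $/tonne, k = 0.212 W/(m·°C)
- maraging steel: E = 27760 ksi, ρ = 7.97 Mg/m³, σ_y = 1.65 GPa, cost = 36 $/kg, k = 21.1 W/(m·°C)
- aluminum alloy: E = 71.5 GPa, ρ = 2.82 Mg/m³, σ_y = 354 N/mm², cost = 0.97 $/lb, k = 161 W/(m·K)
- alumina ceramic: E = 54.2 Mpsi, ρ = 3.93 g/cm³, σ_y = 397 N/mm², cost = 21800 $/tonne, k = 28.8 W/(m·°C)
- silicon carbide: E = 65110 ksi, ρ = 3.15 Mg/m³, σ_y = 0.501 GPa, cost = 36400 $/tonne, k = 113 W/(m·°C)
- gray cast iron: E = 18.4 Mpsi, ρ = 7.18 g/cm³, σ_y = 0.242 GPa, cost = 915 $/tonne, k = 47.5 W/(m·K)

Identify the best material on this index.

alumina ceramic

Screen on constraints: σ_y ≥ 298 MPa; cost ≤ 29 $/kg; k ≥ 25.0 W/(m·K). Survivors: aluminum alloy, alumina ceramic.
Putting every candidate on a common basis:
  aluminum alloy: E = 71.50 GPa, ρ = 2820 kg/m³
  alumina ceramic: E = 373.7 GPa, ρ = 3930 kg/m³
  alumina ceramic: M = 1.83×10⁻³
  aluminum alloy: M = 1.47×10⁻³
The maximum is for alumina ceramic.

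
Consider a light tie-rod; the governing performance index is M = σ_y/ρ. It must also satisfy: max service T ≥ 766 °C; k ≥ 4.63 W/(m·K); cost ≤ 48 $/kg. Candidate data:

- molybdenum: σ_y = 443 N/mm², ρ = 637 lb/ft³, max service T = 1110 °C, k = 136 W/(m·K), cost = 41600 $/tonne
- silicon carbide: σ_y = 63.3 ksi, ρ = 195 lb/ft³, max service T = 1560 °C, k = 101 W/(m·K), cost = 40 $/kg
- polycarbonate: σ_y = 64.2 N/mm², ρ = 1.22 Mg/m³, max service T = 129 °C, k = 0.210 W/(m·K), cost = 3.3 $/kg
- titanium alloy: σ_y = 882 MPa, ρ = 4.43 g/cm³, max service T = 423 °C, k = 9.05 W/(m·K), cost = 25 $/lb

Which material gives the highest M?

Screen on constraints: max service T ≥ 766 °C; k ≥ 4.63 W/(m·K); cost ≤ 48 $/kg. Survivors: molybdenum, silicon carbide.
Convert each candidate to consistent units, then evaluate M:
  molybdenum: σ_y = 443.0 MPa, ρ = 10200 kg/m³
  silicon carbide: σ_y = 436.4 MPa, ρ = 3124 kg/m³
  silicon carbide: M = 140 kN·m/kg
  molybdenum: M = 43.4 kN·m/kg
Highest index: silicon carbide.

silicon carbide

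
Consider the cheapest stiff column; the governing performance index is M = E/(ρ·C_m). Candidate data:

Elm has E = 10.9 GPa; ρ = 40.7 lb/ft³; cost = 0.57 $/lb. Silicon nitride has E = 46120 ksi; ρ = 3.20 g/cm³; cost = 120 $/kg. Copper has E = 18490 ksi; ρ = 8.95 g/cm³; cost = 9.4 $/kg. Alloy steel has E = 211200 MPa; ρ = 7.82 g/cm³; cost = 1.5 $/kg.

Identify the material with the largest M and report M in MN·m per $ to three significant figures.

alloy steel, M = 18.0 MN·m per $

Normalizing units and computing the index:
  elm: E = 10.90 GPa, ρ = 652.0 kg/m³, cost = 1.257 $/kg
  silicon nitride: E = 318.0 GPa, ρ = 3200 kg/m³, cost = 120.0 $/kg
  copper: E = 127.5 GPa, ρ = 8950 kg/m³, cost = 9.400 $/kg
  alloy steel: E = 211.2 GPa, ρ = 7820 kg/m³, cost = 1.500 $/kg
  alloy steel: M = 18.0 MN·m per $
  elm: M = 13.3 MN·m per $
  copper: M = 1.52 MN·m per $
  silicon nitride: M = 0.828 MN·m per $
Alloy steel ranks first.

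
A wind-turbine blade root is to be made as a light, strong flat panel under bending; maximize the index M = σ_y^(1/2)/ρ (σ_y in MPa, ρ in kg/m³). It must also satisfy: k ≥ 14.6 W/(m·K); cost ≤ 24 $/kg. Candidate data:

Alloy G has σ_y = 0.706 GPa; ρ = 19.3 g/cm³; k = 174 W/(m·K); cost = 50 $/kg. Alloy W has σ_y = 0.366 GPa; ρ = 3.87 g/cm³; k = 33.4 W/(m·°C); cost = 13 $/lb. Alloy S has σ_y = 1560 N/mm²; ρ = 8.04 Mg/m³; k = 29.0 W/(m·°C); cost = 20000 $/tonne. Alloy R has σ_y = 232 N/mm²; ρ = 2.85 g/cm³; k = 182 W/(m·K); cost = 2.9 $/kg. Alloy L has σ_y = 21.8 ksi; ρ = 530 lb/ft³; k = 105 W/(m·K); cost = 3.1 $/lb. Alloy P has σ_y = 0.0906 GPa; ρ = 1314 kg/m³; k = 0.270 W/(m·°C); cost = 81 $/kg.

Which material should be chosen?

Screen on constraints: k ≥ 14.6 W/(m·K); cost ≤ 24 $/kg. Survivors: alloy S, alloy R, alloy L.
Normalizing units and computing the index:
  alloy S: σ_y = 1560 MPa, ρ = 8040 kg/m³
  alloy R: σ_y = 232.0 MPa, ρ = 2850 kg/m³
  alloy L: σ_y = 150.3 MPa, ρ = 8490 kg/m³
  alloy R: M = 5.34×10⁻³
  alloy S: M = 4.91×10⁻³
  alloy L: M = 1.44×10⁻³
Alloy R ranks first.

alloy R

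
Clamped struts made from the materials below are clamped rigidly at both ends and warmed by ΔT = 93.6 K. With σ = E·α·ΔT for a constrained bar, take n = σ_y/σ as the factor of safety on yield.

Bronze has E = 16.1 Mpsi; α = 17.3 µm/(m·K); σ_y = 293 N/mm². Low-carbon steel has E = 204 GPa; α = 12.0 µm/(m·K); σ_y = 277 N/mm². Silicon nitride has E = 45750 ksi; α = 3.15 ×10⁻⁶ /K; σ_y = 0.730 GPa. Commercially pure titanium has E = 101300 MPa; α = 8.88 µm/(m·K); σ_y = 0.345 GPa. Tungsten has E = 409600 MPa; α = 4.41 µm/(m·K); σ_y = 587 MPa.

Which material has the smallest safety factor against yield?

low-carbon steel

In consistent units (E in GPa, α in ×10⁻⁶/K, σ_y in MPa):
  bronze: E = 111.0, α = 17.3, σ_y = 293.0 → σ = 180 MPa, n = 1.63
  low-carbon steel: E = 204.0, α = 12.0, σ_y = 277.0 → σ = 229 MPa, n = 1.21
  silicon nitride: E = 315.4, α = 3.15, σ_y = 730.0 → σ = 93.0 MPa, n = 7.85
  commercially pure titanium: E = 101.3, α = 8.88, σ_y = 345.0 → σ = 84.2 MPa, n = 4.10
  tungsten: E = 409.6, α = 4.41, σ_y = 587.0 → σ = 169 MPa, n = 3.47
The minimum is low-carbon steel at n = 1.21.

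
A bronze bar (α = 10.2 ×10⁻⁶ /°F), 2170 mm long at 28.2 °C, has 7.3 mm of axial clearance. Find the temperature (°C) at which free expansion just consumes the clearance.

211 °C

α = 10.2×10⁻⁶/°F × 9/5 = 18.4×10⁻⁶/K.
α·L₀·ΔT = 7.3 mm ⇒ ΔT = 7.3 / (18.4×10⁻⁶ × 2170.0) = 183.2 K.
T = 28.2 + 183.2 = 211.4 °C.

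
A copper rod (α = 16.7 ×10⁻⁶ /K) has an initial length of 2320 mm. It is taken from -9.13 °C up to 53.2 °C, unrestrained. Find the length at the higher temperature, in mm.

ΔT = 53.2 − (-9.13) = 62.33 K.
ΔL = α·L₀·ΔT = 16.7×10⁻⁶ × 2320 mm × 62.33 K = 2.41 mm.
L = L₀ + ΔL = 2320 + 2.41 = 2322.4 mm.

2322.4 mm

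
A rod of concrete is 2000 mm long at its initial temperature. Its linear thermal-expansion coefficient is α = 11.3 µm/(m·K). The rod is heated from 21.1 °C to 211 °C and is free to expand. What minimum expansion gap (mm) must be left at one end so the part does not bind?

4.29 mm

ΔT = 211 − 21.1 = 189.9 K.
ΔL = α·L₀·ΔT = 11.3×10⁻⁶ × 2000 mm × 189.9 K = 4.29 mm.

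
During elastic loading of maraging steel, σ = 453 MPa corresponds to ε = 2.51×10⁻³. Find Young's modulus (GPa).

E = σ/ε = 453 MPa / 2.51×10⁻³ = 180500 MPa = 180 GPa.

180 GPa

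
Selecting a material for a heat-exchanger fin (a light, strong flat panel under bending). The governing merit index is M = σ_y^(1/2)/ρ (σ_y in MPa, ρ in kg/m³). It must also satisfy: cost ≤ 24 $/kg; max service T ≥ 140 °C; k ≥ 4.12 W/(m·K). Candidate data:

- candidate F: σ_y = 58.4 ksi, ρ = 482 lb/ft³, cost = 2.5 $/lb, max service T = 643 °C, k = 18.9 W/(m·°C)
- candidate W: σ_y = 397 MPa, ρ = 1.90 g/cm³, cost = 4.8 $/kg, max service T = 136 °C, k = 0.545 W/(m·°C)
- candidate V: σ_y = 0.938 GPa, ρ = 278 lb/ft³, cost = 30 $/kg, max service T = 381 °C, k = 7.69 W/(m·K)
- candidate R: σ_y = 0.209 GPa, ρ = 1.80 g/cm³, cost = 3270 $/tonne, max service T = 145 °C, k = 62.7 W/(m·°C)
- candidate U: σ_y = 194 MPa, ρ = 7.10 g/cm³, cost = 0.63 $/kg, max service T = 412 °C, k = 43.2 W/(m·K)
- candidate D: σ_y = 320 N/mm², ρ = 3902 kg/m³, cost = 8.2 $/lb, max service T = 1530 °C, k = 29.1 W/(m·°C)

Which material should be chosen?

Screen on constraints: cost ≤ 24 $/kg; max service T ≥ 140 °C; k ≥ 4.12 W/(m·K). Survivors: candidate F, candidate R, candidate U, candidate D.
Putting every candidate on a common basis:
  candidate F: σ_y = 402.7 MPa, ρ = 7721 kg/m³
  candidate R: σ_y = 209.0 MPa, ρ = 1800 kg/m³
  candidate U: σ_y = 194.0 MPa, ρ = 7100 kg/m³
  candidate D: σ_y = 320.0 MPa, ρ = 3902 kg/m³
  candidate R: M = 8.03×10⁻³
  candidate D: M = 4.58×10⁻³
  candidate F: M = 2.60×10⁻³
  candidate U: M = 1.96×10⁻³
Candidate R ranks first.

candidate R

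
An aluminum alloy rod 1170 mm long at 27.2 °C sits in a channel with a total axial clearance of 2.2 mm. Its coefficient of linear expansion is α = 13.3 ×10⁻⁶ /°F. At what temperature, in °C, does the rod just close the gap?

α = 13.3×10⁻⁶/°F × 9/5 = 23.9×10⁻⁶/K.
α·L₀·ΔT = 2.2 mm ⇒ ΔT = 2.2 / (23.9×10⁻⁶ × 1170.0) = 78.54 K.
T = 27.2 + 78.54 = 105.7 °C.

106 °C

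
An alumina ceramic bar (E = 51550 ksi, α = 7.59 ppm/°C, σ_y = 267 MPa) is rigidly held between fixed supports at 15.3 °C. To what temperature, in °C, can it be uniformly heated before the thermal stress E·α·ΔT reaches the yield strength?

E = 51550 ksi = 355.4 GPa.
E·α·ΔT = 267.0 MPa ⇒ ΔT = 267.0 / (355.4×10³ × 7.59×10⁻⁶) = 98.97 K.
T = 15.3 + 98.97 = 114.3 °C.

114 °C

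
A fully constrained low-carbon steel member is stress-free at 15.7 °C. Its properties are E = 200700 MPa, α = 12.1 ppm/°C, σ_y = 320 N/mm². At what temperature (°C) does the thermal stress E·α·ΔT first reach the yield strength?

147 °C

E = 200700 MPa = 200.7 GPa.
σ_y = 320 N/mm² = 320.0 MPa.
E·α·ΔT = 320.0 MPa ⇒ ΔT = 320.0 / (200.7×10³ × 12.1×10⁻⁶) = 131.8 K.
T = 15.7 + 131.8 = 147.5 °C.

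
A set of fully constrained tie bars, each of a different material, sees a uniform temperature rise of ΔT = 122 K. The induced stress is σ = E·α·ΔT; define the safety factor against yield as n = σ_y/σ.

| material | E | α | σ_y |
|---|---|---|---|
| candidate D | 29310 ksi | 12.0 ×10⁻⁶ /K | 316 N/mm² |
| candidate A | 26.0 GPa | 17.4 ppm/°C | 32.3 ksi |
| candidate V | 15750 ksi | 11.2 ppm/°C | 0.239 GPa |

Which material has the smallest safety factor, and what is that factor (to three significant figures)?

candidate D, n = 1.07

Per material, after unit conversion:
  candidate D: E = 202.1, α = 12.0, σ_y = 316.0 → σ = 296 MPa, n = 1.07
  candidate A: E = 26.00, α = 17.4, σ_y = 222.7 → σ = 55.2 MPa, n = 4.03
  candidate V: E = 108.6, α = 11.2, σ_y = 239.0 → σ = 148 MPa, n = 1.61
The minimum is candidate D at n = 1.07.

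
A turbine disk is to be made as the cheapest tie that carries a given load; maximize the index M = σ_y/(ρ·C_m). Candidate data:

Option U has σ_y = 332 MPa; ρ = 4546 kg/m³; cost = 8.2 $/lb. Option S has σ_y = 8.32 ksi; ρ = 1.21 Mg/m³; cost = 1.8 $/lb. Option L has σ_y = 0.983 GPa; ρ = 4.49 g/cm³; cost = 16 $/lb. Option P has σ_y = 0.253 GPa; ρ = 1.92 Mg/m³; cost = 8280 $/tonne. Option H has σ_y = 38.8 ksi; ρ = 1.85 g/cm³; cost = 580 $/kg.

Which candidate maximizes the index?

option P

Convert each candidate to consistent units, then evaluate M:
  option U: σ_y = 332.0 MPa, ρ = 4546 kg/m³, cost = 18.08 $/kg
  option S: σ_y = 57.36 MPa, ρ = 1210 kg/m³, cost = 3.968 $/kg
  option L: σ_y = 983.0 MPa, ρ = 4490 kg/m³, cost = 35.27 $/kg
  option P: σ_y = 253.0 MPa, ρ = 1920 kg/m³, cost = 8.280 $/kg
  option H: σ_y = 267.5 MPa, ρ = 1850 kg/m³, cost = 580.0 $/kg
  option P: M = 15.9 kN·m per $
  option S: M = 11.9 kN·m per $
  option L: M = 6.21 kN·m per $
  option U: M = 4.04 kN·m per $
  option H: M = 0.249 kN·m per $
Highest index: option P.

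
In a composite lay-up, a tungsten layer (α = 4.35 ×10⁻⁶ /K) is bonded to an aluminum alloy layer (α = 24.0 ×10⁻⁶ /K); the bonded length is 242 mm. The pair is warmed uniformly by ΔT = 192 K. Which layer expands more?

α(tungsten) = 4.35×10⁻⁶/K vs α(aluminum alloy) = 24.0×10⁻⁶/K.
Higher α expands more for the same ΔT: aluminum alloy.

aluminum alloy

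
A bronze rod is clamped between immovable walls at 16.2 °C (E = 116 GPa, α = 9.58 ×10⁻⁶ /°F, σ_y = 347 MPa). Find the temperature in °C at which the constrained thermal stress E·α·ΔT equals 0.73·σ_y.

α = 9.58×10⁻⁶/°F × 9/5 = 17.2×10⁻⁶/K.
E·α·ΔT = 253.3 MPa ⇒ ΔT = 253.3 / (116.0×10³ × 17.2×10⁻⁶) = 126.6 K.
T = 16.2 + 126.6 = 142.8 °C.

143 °C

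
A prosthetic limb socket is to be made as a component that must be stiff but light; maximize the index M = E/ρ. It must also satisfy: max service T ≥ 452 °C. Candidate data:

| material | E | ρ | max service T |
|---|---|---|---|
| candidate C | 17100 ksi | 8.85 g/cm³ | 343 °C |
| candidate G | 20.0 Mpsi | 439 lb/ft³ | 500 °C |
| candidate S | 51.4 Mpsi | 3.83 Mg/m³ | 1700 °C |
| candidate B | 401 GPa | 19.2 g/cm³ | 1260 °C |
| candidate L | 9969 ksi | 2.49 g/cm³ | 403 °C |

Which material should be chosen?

Screen on constraints: max service T ≥ 452 °C. Survivors: candidate G, candidate S, candidate B.
Putting every candidate on a common basis:
  candidate G: E = 137.9 GPa, ρ = 7032 kg/m³
  candidate S: E = 354.4 GPa, ρ = 3830 kg/m³
  candidate B: E = 401.0 GPa, ρ = 19200 kg/m³
  candidate S: M = 92.5 MN·m/kg
  candidate B: M = 20.9 MN·m/kg
  candidate G: M = 19.6 MN·m/kg
Candidate S ranks first.

candidate S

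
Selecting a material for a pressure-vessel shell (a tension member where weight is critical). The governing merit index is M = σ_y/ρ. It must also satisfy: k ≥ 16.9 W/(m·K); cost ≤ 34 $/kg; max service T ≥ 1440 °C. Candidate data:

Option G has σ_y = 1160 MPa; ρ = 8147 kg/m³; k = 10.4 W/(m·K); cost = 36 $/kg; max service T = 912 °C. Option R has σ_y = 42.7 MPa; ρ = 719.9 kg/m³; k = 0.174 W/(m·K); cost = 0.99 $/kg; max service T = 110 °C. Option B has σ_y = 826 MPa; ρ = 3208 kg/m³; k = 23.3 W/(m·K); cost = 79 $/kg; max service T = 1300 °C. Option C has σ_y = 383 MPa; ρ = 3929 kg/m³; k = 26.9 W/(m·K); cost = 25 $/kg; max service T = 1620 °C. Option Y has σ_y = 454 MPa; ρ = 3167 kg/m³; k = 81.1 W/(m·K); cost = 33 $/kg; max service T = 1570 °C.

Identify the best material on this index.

option Y

Screen on constraints: k ≥ 16.9 W/(m·K); cost ≤ 34 $/kg; max service T ≥ 1440 °C. Survivors: option C, option Y.
Per-candidate index values:
  option Y: M = 143 kN·m/kg
  option C: M = 97.5 kN·m/kg
Highest index: option Y.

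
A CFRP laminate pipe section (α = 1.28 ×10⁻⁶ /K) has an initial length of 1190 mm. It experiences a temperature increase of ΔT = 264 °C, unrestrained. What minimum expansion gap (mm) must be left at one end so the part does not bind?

ΔL = α·L₀·ΔT = 1.28×10⁻⁶ × 1190 mm × 264.0 K = 0.402 mm.

0.402 mm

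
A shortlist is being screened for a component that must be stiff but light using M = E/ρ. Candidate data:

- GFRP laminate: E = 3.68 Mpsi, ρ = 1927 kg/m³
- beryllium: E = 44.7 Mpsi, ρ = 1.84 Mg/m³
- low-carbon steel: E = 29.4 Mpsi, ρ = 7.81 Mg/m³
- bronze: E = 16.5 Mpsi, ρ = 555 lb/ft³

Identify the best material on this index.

After converting to SI:
  GFRP laminate: E = 25.37 GPa, ρ = 1927 kg/m³
  beryllium: E = 308.2 GPa, ρ = 1840 kg/m³
  low-carbon steel: E = 202.7 GPa, ρ = 7810 kg/m³
  bronze: E = 113.8 GPa, ρ = 8890 kg/m³
  beryllium: M = 167 MN·m/kg
  low-carbon steel: M = 26.0 MN·m/kg
  GFRP laminate: M = 13.2 MN·m/kg
  bronze: M = 12.8 MN·m/kg
Beryllium ranks first.

beryllium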